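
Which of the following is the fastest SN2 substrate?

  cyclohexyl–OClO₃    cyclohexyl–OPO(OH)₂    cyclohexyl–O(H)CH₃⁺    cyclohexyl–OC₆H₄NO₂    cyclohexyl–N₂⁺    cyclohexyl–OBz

cyclohexyl–N₂⁺

Identical carbon frameworks mean the comparison reduces to leaving-group quality.
A good leaving group is a weak base: the lower the pKₐ of its conjugate acid, the more readily it departs.
cyclohexyl–N₂⁺ loses N₂: no meaningful conjugate acid; N₂ departs as an exceptionally stable neutral molecule
cyclohexyl–OClO₃ loses ClO₄⁻: pKₐ(HClO₄) ≈ -10
cyclohexyl–O(H)CH₃⁺ loses R'OH: pKₐ(R'OH₂⁺) ≈ -2.4
cyclohexyl–OPO(OH)₂ loses H₂PO₄⁻: pKₐ(H₃PO₄) ≈ 2.1
cyclohexyl–OBz loses PhCOO⁻: pKₐ(C₆H₅COOH) ≈ 4.2
cyclohexyl–OC₆H₄NO₂ loses p-O₂N–C₆H₄–O⁻: pKₐ(p-nitrophenol) ≈ 7.2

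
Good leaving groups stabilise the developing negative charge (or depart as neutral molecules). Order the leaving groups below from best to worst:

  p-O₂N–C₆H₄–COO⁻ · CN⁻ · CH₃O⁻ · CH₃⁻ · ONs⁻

ONs⁻ > p-O₂N–C₆H₄–COO⁻ > CN⁻ > CH₃O⁻ > CH₃⁻

ONs⁻: pKₐ(p-O₂NC₆H₄SO₃H) ≈ -3.5
p-O₂N–C₆H₄–COO⁻: pKₐ(p-nitrobenzoic acid) ≈ 3.4
CN⁻: pKₐ(HCN) ≈ 9.2
CH₃O⁻: pKₐ(CH₃OH) ≈ 15.5
CH₃⁻: pKₐ(CH₄) ≈ 48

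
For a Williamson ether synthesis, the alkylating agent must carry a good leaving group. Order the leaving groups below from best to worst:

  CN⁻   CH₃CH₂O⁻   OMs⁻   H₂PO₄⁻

A good leaving group is a weak base: the lower the pKₐ of its conjugate acid, the more readily it departs.
OMs⁻: pKₐ(CH₃SO₃H (MsOH)) ≈ -1.9
H₂PO₄⁻: pKₐ(H₃PO₄) ≈ 2.1 — moderate base; biological leaving group after further activation
CN⁻: pKₐ(HCN) ≈ 9.2
CH₃CH₂O⁻: pKₐ(CH₃CH₂OH) ≈ 16 — strong base; alkoxides do not leave unassisted

OMs⁻ > H₂PO₄⁻ > CN⁻ > CH₃CH₂O⁻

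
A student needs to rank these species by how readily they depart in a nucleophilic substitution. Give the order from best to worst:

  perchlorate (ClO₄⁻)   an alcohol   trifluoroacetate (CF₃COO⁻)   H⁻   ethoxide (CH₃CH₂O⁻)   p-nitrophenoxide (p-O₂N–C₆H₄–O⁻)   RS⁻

perchlorate (ClO₄⁻): pKₐ(HClO₄) ≈ -10
an alcohol: pKₐ(R'OH₂⁺) ≈ -2.4 — neutral; leaves from a protonated ether (an oxonium ion, R–O(H)R'⁺)
trifluoroacetate (CF₃COO⁻): pKₐ(CF₃COOH) ≈ 0.2
p-nitrophenoxide (p-O₂N–C₆H₄–O⁻): pKₐ(p-nitrophenol) ≈ 7.2 — nitro group delocalises the charge; the classic chromogenic LG
RS⁻: pKₐ(RSH (a thiol)) ≈ 10.5 — moderately basic; rarely leaves without activation
ethoxide (CH₃CH₂O⁻): pKₐ(CH₃CH₂OH) ≈ 16 — strong base; alkoxides do not leave unassisted
H⁻: pKₐ(H₂) ≈ 36

perchlorate (ClO₄⁻) > an alcohol > trifluoroacetate (CF₃COO⁻) > p-nitrophenoxide (p-O₂N–C₆H₄–O⁻) > RS⁻ > ethoxide (CH₃CH₂O⁻) > H⁻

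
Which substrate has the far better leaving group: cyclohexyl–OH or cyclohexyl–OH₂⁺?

cyclohexyl–OH₂⁺

From cyclohexyl–OH the departing group would be OH⁻ (pKₐ(H₂O) ≈ 15.7). Strong base; essentially never leaves without prior activation.
From cyclohexyl–OH₂⁺ the leaving group is H₂O (pKₐ(H₃O⁺) ≈ -1.7). Neutral; leaves from a protonated alcohol (R–OH₂⁺).
(In practice cyclohexyl–OH₂⁺ is made from cyclohexyl–OH by protonation with strong acid, converting the leaving group from hydroxide to neutral water.)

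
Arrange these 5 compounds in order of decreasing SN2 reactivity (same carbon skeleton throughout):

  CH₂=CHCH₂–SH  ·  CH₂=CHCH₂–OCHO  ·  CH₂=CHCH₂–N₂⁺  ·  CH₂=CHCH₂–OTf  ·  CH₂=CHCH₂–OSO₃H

The skeletons are identical, so relative rate is governed entirely by leaving-group ability.
Rank by basicity of the departing species: weakest base leaves most easily.
CH₂=CHCH₂–N₂⁺ loses N₂: no meaningful conjugate acid; N₂ departs as an exceptionally stable neutral molecule
CH₂=CHCH₂–OTf loses OTf⁻: pKₐ(CF₃SO₃H (triflic acid)) ≈ -14
CH₂=CHCH₂–OSO₃H loses HSO₄⁻: pKₐ(H₂SO₄) ≈ -3
CH₂=CHCH₂–OCHO loses HCOO⁻: pKₐ(HCOOH) ≈ 3.8
CH₂=CHCH₂–SH loses HS⁻: pKₐ(H₂S) ≈ 7

CH₂=CHCH₂–N₂⁺ > CH₂=CHCH₂–OTf > CH₂=CHCH₂–OSO₃H > CH₂=CHCH₂–OCHO > CH₂=CHCH₂–SH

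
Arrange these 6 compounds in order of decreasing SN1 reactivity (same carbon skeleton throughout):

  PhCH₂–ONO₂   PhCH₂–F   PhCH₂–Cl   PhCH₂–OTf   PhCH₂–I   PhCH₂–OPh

Same R in every case — rank the leaving groups.
The more stable X⁻ (or X) is on its own — i.e. the weaker a base it is — the better a leaving group it makes.
PhCH₂–OTf loses OTf⁻: pKₐ(CF₃SO₃H (triflic acid)) ≈ -14
PhCH₂–I loses I⁻: pKₐ(HI) ≈ -10
PhCH₂–Cl loses Cl⁻: pKₐ(HCl) ≈ -7
PhCH₂–ONO₂ loses NO₃⁻: pKₐ(HNO₃) ≈ -1.3
PhCH₂–F loses F⁻: pKₐ(HF) ≈ 3.2
PhCH₂–OPh loses PhO⁻: pKₐ(C₆H₅OH (phenol)) ≈ 10

PhCH₂–OTf > PhCH₂–I > PhCH₂–Cl > PhCH₂–ONO₂ > PhCH₂–F > PhCH₂–OPh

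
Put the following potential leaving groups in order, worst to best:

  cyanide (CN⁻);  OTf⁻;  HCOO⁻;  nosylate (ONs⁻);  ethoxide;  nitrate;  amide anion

amide anion < ethoxide < cyanide (CN⁻) < HCOO⁻ < nitrate < nosylate (ONs⁻) < OTf⁻

A good leaving group is a weak base: the lower the pKₐ of its conjugate acid, the more readily it departs.
OTf⁻: pKₐ(CF₃SO₃H (triflic acid)) ≈ -14 — charge spread over three oxygens and a CF₃ group; the premier leaving group in synthesis
nosylate (ONs⁻): pKₐ(p-O₂NC₆H₄SO₃H) ≈ -3.5 — p-nitro group further stabilises the sulfonate
nitrate: pKₐ(HNO₃) ≈ -1.3
HCOO⁻: pKₐ(HCOOH) ≈ 3.8 — resonance-stabilised carboxylate
cyanide (CN⁻): pKₐ(HCN) ≈ 9.2
ethoxide: pKₐ(CH₃CH₂OH) ≈ 16
amide anion: pKₐ(NH₃) ≈ 38 — extremely strong base; never a leaving group
Reversing gives the worst-to-best order requested.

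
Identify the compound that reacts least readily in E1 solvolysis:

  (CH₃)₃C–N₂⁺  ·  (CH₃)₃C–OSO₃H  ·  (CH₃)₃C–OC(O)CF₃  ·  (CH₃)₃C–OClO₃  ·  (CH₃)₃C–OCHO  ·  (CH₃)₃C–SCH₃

(CH₃)₃C–SCH₃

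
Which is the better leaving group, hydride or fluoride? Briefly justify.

fluoride

fluoride is the better leaving group.
pKₐ(HF) ≈ 3.2 versus pKₐ(H₂) ≈ 36: fluoride is the much weaker base.
Small and strongly basic; the poor halide leaving group.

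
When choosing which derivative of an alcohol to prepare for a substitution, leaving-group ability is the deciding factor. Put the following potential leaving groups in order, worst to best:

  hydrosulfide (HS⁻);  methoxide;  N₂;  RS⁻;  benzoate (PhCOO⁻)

Leaving-group ability tracks the stability of the departed species; conjugate-acid pKₐ is the usual yardstick (lower pKₐ → better LG).
N₂: no meaningful conjugate acid; N₂ departs as an exceptionally stable neutral molecule
benzoate (PhCOO⁻): pKₐ(C₆H₅COOH) ≈ 4.2
hydrosulfide (HS⁻): pKₐ(H₂S) ≈ 7
RS⁻: pKₐ(RSH (a thiol)) ≈ 10.5
methoxide: pKₐ(CH₃OH) ≈ 15.5
Listed from poorest to best leaving group as asked.

methoxide < RS⁻ < hydrosulfide (HS⁻) < benzoate (PhCOO⁻) < N₂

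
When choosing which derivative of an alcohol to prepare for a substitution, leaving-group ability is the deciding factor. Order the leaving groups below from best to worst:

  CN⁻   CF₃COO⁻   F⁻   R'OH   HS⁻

R'OH: pKₐ(R'OH₂⁺) ≈ -2.4
CF₃COO⁻: pKₐ(CF₃COOH) ≈ 0.2 — strongly electron-withdrawing CF₃ stabilises the carboxylate
F⁻: pKₐ(HF) ≈ 3.2 — small and strongly basic; the poor halide leaving group
HS⁻: pKₐ(H₂S) ≈ 7 — larger and more polarisable than the oxygen analogue
CN⁻: pKₐ(HCN) ≈ 9.2 — sp carbon stabilises the charge somewhat, but still a poor LG

R'OH > CF₃COO⁻ > F⁻ > HS⁻ > CN⁻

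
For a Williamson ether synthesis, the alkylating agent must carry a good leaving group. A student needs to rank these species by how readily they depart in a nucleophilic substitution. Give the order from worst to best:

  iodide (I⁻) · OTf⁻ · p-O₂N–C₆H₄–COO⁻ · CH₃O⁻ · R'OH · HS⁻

CH₃O⁻ < HS⁻ < p-O₂N–C₆H₄–COO⁻ < R'OH < iodide (I⁻) < OTf⁻

The more stable X⁻ (or X) is on its own — i.e. the weaker a base it is — the better a leaving group it makes.
OTf⁻: pKₐ(CF₃SO₃H (triflic acid)) ≈ -14
iodide (I⁻): pKₐ(HI) ≈ -10
R'OH: pKₐ(R'OH₂⁺) ≈ -2.4 — neutral; leaves from a protonated ether (an oxonium ion, R–O(H)R'⁺)
p-O₂N–C₆H₄–COO⁻: pKₐ(p-nitrobenzoic acid) ≈ 3.4
HS⁻: pKₐ(H₂S) ≈ 7
CH₃O⁻: pKₐ(CH₃OH) ≈ 15.5
Reversing gives the worst-to-best order requested.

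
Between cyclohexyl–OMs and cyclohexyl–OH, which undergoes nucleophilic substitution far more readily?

From cyclohexyl–OH the departing group would be OH⁻ (pKₐ(H₂O) ≈ 15.7). Strong base; essentially never leaves without prior activation.
From cyclohexyl–OMs the leaving group is OMs⁻ (pKₐ(CH₃SO₃H (MsOH)) ≈ -1.9). Resonance-delocalised alkanesulfonate.
(In practice cyclohexyl–OMs is made from cyclohexyl–OH by treatment with MsCl / Et₃N, converting the hydroxyl into a mesylate.)

cyclohexyl–OMs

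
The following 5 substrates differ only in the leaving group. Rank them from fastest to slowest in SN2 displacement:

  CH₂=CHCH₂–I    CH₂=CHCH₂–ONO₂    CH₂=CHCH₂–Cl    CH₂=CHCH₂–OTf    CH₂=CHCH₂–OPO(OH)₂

CH₂=CHCH₂–OTf > CH₂=CHCH₂–I > CH₂=CHCH₂–Cl > CH₂=CHCH₂–ONO₂ > CH₂=CHCH₂–OPO(OH)₂

With the same alkyl group throughout, only the leaving group differentiates the rates.
Rank by basicity of the departing species: weakest base leaves most easily.
CH₂=CHCH₂–OTf loses OTf⁻: pKₐ(CF₃SO₃H (triflic acid)) ≈ -14
CH₂=CHCH₂–I loses I⁻: pKₐ(HI) ≈ -10
CH₂=CHCH₂–Cl loses Cl⁻: pKₐ(HCl) ≈ -7
CH₂=CHCH₂–ONO₂ loses NO₃⁻: pKₐ(HNO₃) ≈ -1.3
CH₂=CHCH₂–OPO(OH)₂ loses H₂PO₄⁻: pKₐ(H₃PO₄) ≈ 2.1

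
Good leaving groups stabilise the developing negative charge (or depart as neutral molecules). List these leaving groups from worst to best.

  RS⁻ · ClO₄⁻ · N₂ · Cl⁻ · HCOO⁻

RS⁻ < HCOO⁻ < Cl⁻ < ClO₄⁻ < N₂

N₂: no meaningful conjugate acid; N₂ departs as an exceptionally stable neutral molecule
ClO₄⁻: pKₐ(HClO₄) ≈ -10
Cl⁻: pKₐ(HCl) ≈ -7
HCOO⁻: pKₐ(HCOOH) ≈ 3.8
RS⁻: pKₐ(RSH (a thiol)) ≈ 10.5
Reversing gives the worst-to-best order requested.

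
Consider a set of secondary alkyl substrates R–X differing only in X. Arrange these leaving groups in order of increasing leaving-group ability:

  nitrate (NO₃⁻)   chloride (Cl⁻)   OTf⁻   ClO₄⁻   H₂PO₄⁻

H₂PO₄⁻ < nitrate (NO₃⁻) < chloride (Cl⁻) < ClO₄⁻ < OTf⁻

OTf⁻: pKₐ(CF₃SO₃H (triflic acid)) ≈ -14
ClO₄⁻: pKₐ(HClO₄) ≈ -10
chloride (Cl⁻): pKₐ(HCl) ≈ -7
nitrate (NO₃⁻): pKₐ(HNO₃) ≈ -1.3
H₂PO₄⁻: pKₐ(H₃PO₄) ≈ 2.1
Listed from poorest to best leaving group as asked.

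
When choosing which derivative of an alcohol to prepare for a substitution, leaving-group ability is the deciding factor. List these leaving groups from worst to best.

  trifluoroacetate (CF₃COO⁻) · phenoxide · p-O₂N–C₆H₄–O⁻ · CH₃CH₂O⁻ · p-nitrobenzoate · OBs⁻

Leaving-group ability tracks the stability of the departed species; conjugate-acid pKₐ is the usual yardstick (lower pKₐ → better LG).
OBs⁻: pKₐ(p-BrC₆H₄SO₃H) ≈ -2.8 — arenesulfonate with a p-bromo substituent
trifluoroacetate (CF₃COO⁻): pKₐ(CF₃COOH) ≈ 0.2 — strongly electron-withdrawing CF₃ stabilises the carboxylate
p-nitrobenzoate: pKₐ(p-nitrobenzoic acid) ≈ 3.4 — electron-withdrawing nitro group stabilises the carboxylate
p-O₂N–C₆H₄–O⁻: pKₐ(p-nitrophenol) ≈ 7.2
phenoxide: pKₐ(C₆H₅OH (phenol)) ≈ 10
CH₃CH₂O⁻: pKₐ(CH₃CH₂OH) ≈ 16 — strong base; alkoxides do not leave unassisted
The question asks for worst first, so the sequence is read in increasing leaving-group ability.

CH₃CH₂O⁻ < phenoxide < p-O₂N–C₆H₄–O⁻ < p-nitrobenzoate < trifluoroacetate (CF₃COO⁻) < OBs⁻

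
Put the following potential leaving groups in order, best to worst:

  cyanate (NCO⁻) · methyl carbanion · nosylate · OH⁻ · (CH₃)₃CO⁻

A good leaving group is a weak base: the lower the pKₐ of its conjugate acid, the more readily it departs.
nosylate: pKₐ(p-O₂NC₆H₄SO₃H) ≈ -3.5 — p-nitro group further stabilises the sulfonate
cyanate (NCO⁻): pKₐ(HOCN) ≈ 3.5
OH⁻: pKₐ(H₂O) ≈ 15.7
(CH₃)₃CO⁻: pKₐ(t-BuOH) ≈ 18
methyl carbanion: pKₐ(CH₄) ≈ 48 — unstabilised carbanion; the worst conceivable leaving group

nosylate > cyanate (NCO⁻) > OH⁻ > (CH₃)₃CO⁻ > methyl carbanion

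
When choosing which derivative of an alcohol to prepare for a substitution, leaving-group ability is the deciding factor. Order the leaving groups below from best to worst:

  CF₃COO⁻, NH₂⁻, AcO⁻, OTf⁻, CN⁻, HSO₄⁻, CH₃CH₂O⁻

A good leaving group is a weak base: the lower the pKₐ of its conjugate acid, the more readily it departs.
OTf⁻: pKₐ(CF₃SO₃H (triflic acid)) ≈ -14
HSO₄⁻: pKₐ(H₂SO₄) ≈ -3
CF₃COO⁻: pKₐ(CF₃COOH) ≈ 0.2
AcO⁻: pKₐ(CH₃COOH) ≈ 4.8
CN⁻: pKₐ(HCN) ≈ 9.2
CH₃CH₂O⁻: pKₐ(CH₃CH₂OH) ≈ 16
NH₂⁻: pKₐ(NH₃) ≈ 38

OTf⁻ > HSO₄⁻ > CF₃COO⁻ > AcO⁻ > CN⁻ > CH₃CH₂O⁻ > NH₂⁻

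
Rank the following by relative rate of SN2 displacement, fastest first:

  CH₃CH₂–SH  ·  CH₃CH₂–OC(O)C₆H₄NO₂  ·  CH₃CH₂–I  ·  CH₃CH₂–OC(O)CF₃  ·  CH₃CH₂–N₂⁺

CH₃CH₂–N₂⁺ > CH₃CH₂–I > CH₃CH₂–OC(O)CF₃ > CH₃CH₂–OC(O)C₆H₄NO₂ > CH₃CH₂–SH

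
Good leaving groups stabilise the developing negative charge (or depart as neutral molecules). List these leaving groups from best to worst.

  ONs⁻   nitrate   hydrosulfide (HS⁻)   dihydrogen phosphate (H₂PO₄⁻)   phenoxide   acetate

ONs⁻: pKₐ(p-O₂NC₆H₄SO₃H) ≈ -3.5 — p-nitro group further stabilises the sulfonate
nitrate: pKₐ(HNO₃) ≈ -1.3
dihydrogen phosphate (H₂PO₄⁻): pKₐ(H₃PO₄) ≈ 2.1 — moderate base; biological leaving group after further activation
acetate: pKₐ(CH₃COOH) ≈ 4.8
hydrosulfide (HS⁻): pKₐ(H₂S) ≈ 7 — larger and more polarisable than the oxygen analogue
phenoxide: pKₐ(C₆H₅OH (phenol)) ≈ 10

ONs⁻ > nitrate > dihydrogen phosphate (H₂PO₄⁻) > acetate > hydrosulfide (HS⁻) > phenoxide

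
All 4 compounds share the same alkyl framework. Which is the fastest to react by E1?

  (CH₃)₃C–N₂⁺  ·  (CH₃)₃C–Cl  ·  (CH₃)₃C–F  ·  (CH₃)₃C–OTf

The skeletons are identical, so relative rate is governed entirely by leaving-group ability.
Rank by basicity of the departing species: weakest base leaves most easily.
(CH₃)₃C–N₂⁺ loses N₂: no meaningful conjugate acid; N₂ departs as an exceptionally stable neutral molecule
(CH₃)₃C–OTf loses OTf⁻: pKₐ(CF₃SO₃H (triflic acid)) ≈ -14
(CH₃)₃C–Cl loses Cl⁻: pKₐ(HCl) ≈ -7
(CH₃)₃C–F loses F⁻: pKₐ(HF) ≈ 3.2

(CH₃)₃C–N₂⁺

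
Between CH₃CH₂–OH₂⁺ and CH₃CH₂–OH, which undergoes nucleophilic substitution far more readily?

CH₃CH₂–OH₂⁺

From CH₃CH₂–OH the departing group would be OH⁻ (pKₐ(H₂O) ≈ 15.7). Strong base; essentially never leaves without prior activation.
From CH₃CH₂–OH₂⁺ the leaving group is H₂O (pKₐ(H₃O⁺) ≈ -1.7). Neutral; leaves from a protonated alcohol (R–OH₂⁺).
(In practice CH₃CH₂–OH₂⁺ is made from CH₃CH₂–OH by protonation with strong acid, converting the leaving group from hydroxide to neutral water.)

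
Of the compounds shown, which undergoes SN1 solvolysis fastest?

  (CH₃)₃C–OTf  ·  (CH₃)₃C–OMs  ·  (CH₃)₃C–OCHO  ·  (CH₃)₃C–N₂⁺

(CH₃)₃C–N₂⁺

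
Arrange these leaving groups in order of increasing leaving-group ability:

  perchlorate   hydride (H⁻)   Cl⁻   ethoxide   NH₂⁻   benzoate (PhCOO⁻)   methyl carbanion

methyl carbanion < NH₂⁻ < hydride (H⁻) < ethoxide < benzoate (PhCOO⁻) < Cl⁻ < perchlorate

perchlorate: pKₐ(HClO₄) ≈ -10
Cl⁻: pKₐ(HCl) ≈ -7
benzoate (PhCOO⁻): pKₐ(C₆H₅COOH) ≈ 4.2
ethoxide: pKₐ(CH₃CH₂OH) ≈ 16
hydride (H⁻): pKₐ(H₂) ≈ 36
NH₂⁻: pKₐ(NH₃) ≈ 38
methyl carbanion: pKₐ(CH₄) ≈ 48
The question asks for worst first, so the sequence is read in increasing leaving-group ability.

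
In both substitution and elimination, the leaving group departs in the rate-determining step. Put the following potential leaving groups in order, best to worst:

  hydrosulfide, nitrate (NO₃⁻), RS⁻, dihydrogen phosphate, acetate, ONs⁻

ONs⁻ > nitrate (NO₃⁻) > dihydrogen phosphate > acetate > hydrosulfide > RS⁻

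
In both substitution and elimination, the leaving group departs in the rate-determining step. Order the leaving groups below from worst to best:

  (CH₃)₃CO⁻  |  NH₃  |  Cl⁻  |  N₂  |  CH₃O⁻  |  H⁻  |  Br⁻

H⁻ < (CH₃)₃CO⁻ < CH₃O⁻ < NH₃ < Cl⁻ < Br⁻ < N₂

Rank by basicity of the departing species: weakest base leaves most easily.
N₂: no meaningful conjugate acid; N₂ departs as an exceptionally stable neutral molecule
Br⁻: pKₐ(HBr) ≈ -9 — weak base; good leaving group
Cl⁻: pKₐ(HCl) ≈ -7 — moderately weak base
NH₃: pKₐ(NH₄⁺) ≈ 9.2 — neutral but moderately basic; leaves from R–NH₃⁺
CH₃O⁻: pKₐ(CH₃OH) ≈ 15.5
(CH₃)₃CO⁻: pKₐ(t-BuOH) ≈ 18 — bulky, strongly basic alkoxide
H⁻: pKₐ(H₂) ≈ 36 — extremely strong base; leaves only in special hydride-transfer contexts
The question asks for worst first, so the sequence is read in increasing leaving-group ability.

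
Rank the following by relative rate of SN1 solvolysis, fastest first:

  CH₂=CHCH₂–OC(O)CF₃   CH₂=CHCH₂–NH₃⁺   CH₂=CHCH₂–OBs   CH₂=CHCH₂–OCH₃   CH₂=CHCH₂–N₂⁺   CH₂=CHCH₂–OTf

Same R in every case — rank the leaving groups.
A good leaving group is a weak base: the lower the pKₐ of its conjugate acid, the more readily it departs.
CH₂=CHCH₂–N₂⁺ loses N₂: no meaningful conjugate acid; N₂ departs as an exceptionally stable neutral molecule
CH₂=CHCH₂–OTf loses OTf⁻: pKₐ(CF₃SO₃H (triflic acid)) ≈ -14
CH₂=CHCH₂–OBs loses OBs⁻: pKₐ(p-BrC₆H₄SO₃H) ≈ -2.8
CH₂=CHCH₂–OC(O)CF₃ loses CF₃COO⁻: pKₐ(CF₃COOH) ≈ 0.2
CH₂=CHCH₂–NH₃⁺ loses NH₃: pKₐ(NH₄⁺) ≈ 9.2
CH₂=CHCH₂–OCH₃ loses CH₃O⁻: pKₐ(CH₃OH) ≈ 15.5

CH₂=CHCH₂–N₂⁺ > CH₂=CHCH₂–OTf > CH₂=CHCH₂–OBs > CH₂=CHCH₂–OC(O)CF₃ > CH₂=CHCH₂–NH₃⁺ > CH₂=CHCH₂–OCH₃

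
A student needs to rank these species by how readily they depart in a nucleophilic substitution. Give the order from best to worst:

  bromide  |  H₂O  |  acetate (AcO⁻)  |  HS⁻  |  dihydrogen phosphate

bromide > H₂O > dihydrogen phosphate > acetate (AcO⁻) > HS⁻

Leaving-group ability tracks the stability of the departed species; conjugate-acid pKₐ is the usual yardstick (lower pKₐ → better LG).
bromide: pKₐ(HBr) ≈ -9
H₂O: pKₐ(H₃O⁺) ≈ -1.7
dihydrogen phosphate: pKₐ(H₃PO₄) ≈ 2.1
acetate (AcO⁻): pKₐ(CH₃COOH) ≈ 4.8
HS⁻: pKₐ(H₂S) ≈ 7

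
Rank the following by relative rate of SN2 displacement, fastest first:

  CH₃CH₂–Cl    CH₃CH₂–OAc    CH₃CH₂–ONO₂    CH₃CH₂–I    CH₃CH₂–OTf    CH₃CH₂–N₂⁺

With the same alkyl group throughout, only the leaving group differentiates the rates.
Rank by basicity of the departing species: weakest base leaves most easily.
CH₃CH₂–N₂⁺ loses N₂: no meaningful conjugate acid; N₂ departs as an exceptionally stable neutral molecule
CH₃CH₂–OTf loses OTf⁻: pKₐ(CF₃SO₃H (triflic acid)) ≈ -14
CH₃CH₂–I loses I⁻: pKₐ(HI) ≈ -10
CH₃CH₂–Cl loses Cl⁻: pKₐ(HCl) ≈ -7
CH₃CH₂–ONO₂ loses NO₃⁻: pKₐ(HNO₃) ≈ -1.3
CH₃CH₂–OAc loses AcO⁻: pKₐ(CH₃COOH) ≈ 4.8

CH₃CH₂–N₂⁺ > CH₃CH₂–OTf > CH₃CH₂–I > CH₃CH₂–Cl > CH₃CH₂–ONO₂ > CH₃CH₂–OAc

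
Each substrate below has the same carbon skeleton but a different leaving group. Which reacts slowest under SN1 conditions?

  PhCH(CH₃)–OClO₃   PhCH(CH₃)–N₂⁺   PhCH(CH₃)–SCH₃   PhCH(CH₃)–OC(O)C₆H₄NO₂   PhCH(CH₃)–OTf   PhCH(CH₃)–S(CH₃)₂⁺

PhCH(CH₃)–SCH₃

Identical carbon frameworks mean the comparison reduces to leaving-group quality.
Leaving-group ability tracks the stability of the departed species; conjugate-acid pKₐ is the usual yardstick (lower pKₐ → better LG).
PhCH(CH₃)–N₂⁺ loses N₂: no meaningful conjugate acid; N₂ departs as an exceptionally stable neutral molecule
PhCH(CH₃)–OTf loses OTf⁻: pKₐ(CF₃SO₃H (triflic acid)) ≈ -14
PhCH(CH₃)–OClO₃ loses ClO₄⁻: pKₐ(HClO₄) ≈ -10
PhCH(CH₃)–S(CH₃)₂⁺ loses SR'₂: pKₐ(R'₂SH⁺) ≈ -7
PhCH(CH₃)–OC(O)C₆H₄NO₂ loses p-O₂N–C₆H₄–COO⁻: pKₐ(p-nitrobenzoic acid) ≈ 3.4
PhCH(CH₃)–SCH₃ loses RS⁻: pKₐ(RSH (a thiol)) ≈ 10.5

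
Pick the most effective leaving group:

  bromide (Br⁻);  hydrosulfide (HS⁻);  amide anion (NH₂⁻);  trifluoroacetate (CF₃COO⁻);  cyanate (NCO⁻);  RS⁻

bromide (Br⁻): pKₐ(HBr) ≈ -9
trifluoroacetate (CF₃COO⁻): pKₐ(CF₃COOH) ≈ 0.2
cyanate (NCO⁻): pKₐ(HOCN) ≈ 3.5
hydrosulfide (HS⁻): pKₐ(H₂S) ≈ 7
RS⁻: pKₐ(RSH (a thiol)) ≈ 10.5
amide anion (NH₂⁻): pKₐ(NH₃) ≈ 38

bromide (Br⁻)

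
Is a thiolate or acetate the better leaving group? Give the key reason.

acetate is the better leaving group.
pKₐ(CH₃COOH) ≈ 4.8 versus pKₐ(RSH (a thiol)) ≈ 10.5: acetate is the much weaker base.
Resonance-stabilised but still a weak base.

acetate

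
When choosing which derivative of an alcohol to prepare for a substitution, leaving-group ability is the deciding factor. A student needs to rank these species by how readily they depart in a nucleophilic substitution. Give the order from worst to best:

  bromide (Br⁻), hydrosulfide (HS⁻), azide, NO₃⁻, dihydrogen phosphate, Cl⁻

bromide (Br⁻): pKₐ(HBr) ≈ -9
Cl⁻: pKₐ(HCl) ≈ -7 — moderately weak base
NO₃⁻: pKₐ(HNO₃) ≈ -1.3 — resonance-delocalised over three oxygens
dihydrogen phosphate: pKₐ(H₃PO₄) ≈ 2.1
azide: pKₐ(HN₃) ≈ 4.7
hydrosulfide (HS⁻): pKₐ(H₂S) ≈ 7 — larger and more polarisable than the oxygen analogue
Listed from poorest to best leaving group as asked.

hydrosulfide (HS⁻) < azide < dihydrogen phosphate < NO₃⁻ < Cl⁻ < bromide (Br⁻)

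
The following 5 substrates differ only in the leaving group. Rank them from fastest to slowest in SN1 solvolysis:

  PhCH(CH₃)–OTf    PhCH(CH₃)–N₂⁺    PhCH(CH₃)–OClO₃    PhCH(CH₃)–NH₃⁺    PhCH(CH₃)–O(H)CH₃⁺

Same R in every case — rank the leaving groups.
The more stable X⁻ (or X) is on its own — i.e. the weaker a base it is — the better a leaving group it makes.
PhCH(CH₃)–N₂⁺ loses N₂: no meaningful conjugate acid; N₂ departs as an exceptionally stable neutral molecule
PhCH(CH₃)–OTf loses OTf⁻: pKₐ(CF₃SO₃H (triflic acid)) ≈ -14
PhCH(CH₃)–OClO₃ loses ClO₄⁻: pKₐ(HClO₄) ≈ -10
PhCH(CH₃)–O(H)CH₃⁺ loses R'OH: pKₐ(R'OH₂⁺) ≈ -2.4
PhCH(CH₃)–NH₃⁺ loses NH₃: pKₐ(NH₄⁺) ≈ 9.2

PhCH(CH₃)–N₂⁺ > PhCH(CH₃)–OTf > PhCH(CH₃)–OClO₃ > PhCH(CH₃)–O(H)CH₃⁺ > PhCH(CH₃)–NH₃⁺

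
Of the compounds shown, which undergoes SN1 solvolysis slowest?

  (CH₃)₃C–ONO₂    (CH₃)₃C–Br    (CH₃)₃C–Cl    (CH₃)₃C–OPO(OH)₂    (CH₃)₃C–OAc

(CH₃)₃C–OAc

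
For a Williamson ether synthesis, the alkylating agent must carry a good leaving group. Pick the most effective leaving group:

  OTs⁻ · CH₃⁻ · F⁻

OTs⁻: pKₐ(p-CH₃C₆H₄SO₃H (TsOH)) ≈ -2.8
F⁻: pKₐ(HF) ≈ 3.2
CH₃⁻: pKₐ(CH₄) ≈ 48

OTs⁻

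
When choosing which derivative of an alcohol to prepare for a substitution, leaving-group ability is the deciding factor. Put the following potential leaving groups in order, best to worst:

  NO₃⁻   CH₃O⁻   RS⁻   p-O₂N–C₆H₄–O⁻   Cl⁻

Cl⁻ > NO₃⁻ > p-O₂N–C₆H₄–O⁻ > RS⁻ > CH₃O⁻

A good leaving group is a weak base: the lower the pKₐ of its conjugate acid, the more readily it departs.
Cl⁻: pKₐ(HCl) ≈ -7
NO₃⁻: pKₐ(HNO₃) ≈ -1.3
p-O₂N–C₆H₄–O⁻: pKₐ(p-nitrophenol) ≈ 7.2
RS⁻: pKₐ(RSH (a thiol)) ≈ 10.5
CH₃O⁻: pKₐ(CH₃OH) ≈ 15.5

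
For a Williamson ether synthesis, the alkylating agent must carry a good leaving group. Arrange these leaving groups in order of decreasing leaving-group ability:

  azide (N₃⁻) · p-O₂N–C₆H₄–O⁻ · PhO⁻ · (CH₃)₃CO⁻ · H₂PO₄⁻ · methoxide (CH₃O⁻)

Rank by basicity of the departing species: weakest base leaves most easily.
H₂PO₄⁻: pKₐ(H₃PO₄) ≈ 2.1
azide (N₃⁻): pKₐ(HN₃) ≈ 4.7
p-O₂N–C₆H₄–O⁻: pKₐ(p-nitrophenol) ≈ 7.2
PhO⁻: pKₐ(C₆H₅OH (phenol)) ≈ 10
methoxide (CH₃O⁻): pKₐ(CH₃OH) ≈ 15.5
(CH₃)₃CO⁻: pKₐ(t-BuOH) ≈ 18

H₂PO₄⁻ > azide (N₃⁻) > p-O₂N–C₆H₄–O⁻ > PhO⁻ > methoxide (CH₃O⁻) > (CH₃)₃CO⁻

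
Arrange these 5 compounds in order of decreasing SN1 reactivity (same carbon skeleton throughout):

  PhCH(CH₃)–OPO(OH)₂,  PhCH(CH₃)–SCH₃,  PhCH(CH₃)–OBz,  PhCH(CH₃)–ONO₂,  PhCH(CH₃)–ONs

PhCH(CH₃)–ONs > PhCH(CH₃)–ONO₂ > PhCH(CH₃)–OPO(OH)₂ > PhCH(CH₃)–OBz > PhCH(CH₃)–SCH₃

With the same alkyl group throughout, only the leaving group differentiates the rates.
A good leaving group is a weak base: the lower the pKₐ of its conjugate acid, the more readily it departs.
PhCH(CH₃)–ONs loses ONs⁻: pKₐ(p-O₂NC₆H₄SO₃H) ≈ -3.5
PhCH(CH₃)–ONO₂ loses NO₃⁻: pKₐ(HNO₃) ≈ -1.3
PhCH(CH₃)–OPO(OH)₂ loses H₂PO₄⁻: pKₐ(H₃PO₄) ≈ 2.1
PhCH(CH₃)–OBz loses PhCOO⁻: pKₐ(C₆H₅COOH) ≈ 4.2
PhCH(CH₃)–SCH₃ loses RS⁻: pKₐ(RSH (a thiol)) ≈ 10.5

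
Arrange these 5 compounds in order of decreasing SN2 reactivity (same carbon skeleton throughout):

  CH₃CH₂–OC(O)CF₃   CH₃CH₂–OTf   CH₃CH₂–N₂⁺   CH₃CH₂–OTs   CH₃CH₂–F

CH₃CH₂–N₂⁺ > CH₃CH₂–OTf > CH₃CH₂–OTs > CH₃CH₂–OC(O)CF₃ > CH₃CH₂–F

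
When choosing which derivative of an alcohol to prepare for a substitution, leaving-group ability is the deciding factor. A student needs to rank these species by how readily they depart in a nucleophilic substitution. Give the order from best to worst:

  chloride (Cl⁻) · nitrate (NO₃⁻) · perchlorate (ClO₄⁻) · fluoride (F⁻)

perchlorate (ClO₄⁻) > chloride (Cl⁻) > nitrate (NO₃⁻) > fluoride (F⁻)

A good leaving group is a weak base: the lower the pKₐ of its conjugate acid, the more readily it departs.
perchlorate (ClO₄⁻): pKₐ(HClO₄) ≈ -10
chloride (Cl⁻): pKₐ(HCl) ≈ -7
nitrate (NO₃⁻): pKₐ(HNO₃) ≈ -1.3
fluoride (F⁻): pKₐ(HF) ≈ 3.2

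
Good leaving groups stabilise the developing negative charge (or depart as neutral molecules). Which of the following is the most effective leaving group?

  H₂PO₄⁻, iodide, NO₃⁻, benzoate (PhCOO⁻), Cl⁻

iodide

A good leaving group is a weak base: the lower the pKₐ of its conjugate acid, the more readily it departs.
iodide: pKₐ(HI) ≈ -10
Cl⁻: pKₐ(HCl) ≈ -7
NO₃⁻: pKₐ(HNO₃) ≈ -1.3
H₂PO₄⁻: pKₐ(H₃PO₄) ≈ 2.1
benzoate (PhCOO⁻): pKₐ(C₆H₅COOH) ≈ 4.2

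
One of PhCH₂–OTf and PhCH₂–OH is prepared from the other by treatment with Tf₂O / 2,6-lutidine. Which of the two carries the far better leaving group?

From PhCH₂–OH the departing group would be OH⁻ (pKₐ(H₂O) ≈ 15.7). Strong base; essentially never leaves without prior activation.
From PhCH₂–OTf the leaving group is OTf⁻ (pKₐ(CF₃SO₃H (triflic acid)) ≈ -14). Charge spread over three oxygens and a CF₃ group; the premier leaving group in synthesis.
Treatment with Tf₂O / 2,6-lutidine works by converting the hydroxyl into a triflate, making PhCH₂–OTf enormously more reactive.

PhCH₂–OTf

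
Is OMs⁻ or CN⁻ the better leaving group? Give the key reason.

OMs⁻

OMs⁻ is the better leaving group.
pKₐ(CH₃SO₃H (MsOH)) ≈ -1.9 versus pKₐ(HCN) ≈ 9.2: OMs⁻ is the much weaker base.
Resonance-delocalised alkanesulfonate.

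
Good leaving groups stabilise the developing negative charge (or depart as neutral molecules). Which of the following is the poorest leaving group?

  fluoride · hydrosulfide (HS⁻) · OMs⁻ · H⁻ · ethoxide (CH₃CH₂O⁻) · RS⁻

OMs⁻: pKₐ(CH₃SO₃H (MsOH)) ≈ -1.9
fluoride: pKₐ(HF) ≈ 3.2
hydrosulfide (HS⁻): pKₐ(H₂S) ≈ 7
RS⁻: pKₐ(RSH (a thiol)) ≈ 10.5
ethoxide (CH₃CH₂O⁻): pKₐ(CH₃CH₂OH) ≈ 16
H⁻: pKₐ(H₂) ≈ 36

H⁻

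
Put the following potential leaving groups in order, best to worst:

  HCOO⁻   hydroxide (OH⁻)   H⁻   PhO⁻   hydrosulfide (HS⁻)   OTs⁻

OTs⁻ > HCOO⁻ > hydrosulfide (HS⁻) > PhO⁻ > hydroxide (OH⁻) > H⁻

OTs⁻: pKₐ(p-CH₃C₆H₄SO₃H (TsOH)) ≈ -2.8 — resonance-delocalised arenesulfonate
HCOO⁻: pKₐ(HCOOH) ≈ 3.8
hydrosulfide (HS⁻): pKₐ(H₂S) ≈ 7
PhO⁻: pKₐ(C₆H₅OH (phenol)) ≈ 10 — resonance into the ring helps, but still a poor LG
hydroxide (OH⁻): pKₐ(H₂O) ≈ 15.7 — strong base; essentially never leaves without prior activation
H⁻: pKₐ(H₂) ≈ 36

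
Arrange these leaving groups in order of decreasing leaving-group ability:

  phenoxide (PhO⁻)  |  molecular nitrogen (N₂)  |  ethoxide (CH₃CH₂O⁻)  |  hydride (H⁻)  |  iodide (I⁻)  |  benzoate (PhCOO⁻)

The more stable X⁻ (or X) is on its own — i.e. the weaker a base it is — the better a leaving group it makes.
molecular nitrogen (N₂): no meaningful conjugate acid; N₂ departs as an exceptionally stable neutral molecule
iodide (I⁻): pKₐ(HI) ≈ -10
benzoate (PhCOO⁻): pKₐ(C₆H₅COOH) ≈ 4.2
phenoxide (PhO⁻): pKₐ(C₆H₅OH (phenol)) ≈ 10
ethoxide (CH₃CH₂O⁻): pKₐ(CH₃CH₂OH) ≈ 16
hydride (H⁻): pKₐ(H₂) ≈ 36

molecular nitrogen (N₂) > iodide (I⁻) > benzoate (PhCOO⁻) > phenoxide (PhO⁻) > ethoxide (CH₃CH₂O⁻) > hydride (H⁻)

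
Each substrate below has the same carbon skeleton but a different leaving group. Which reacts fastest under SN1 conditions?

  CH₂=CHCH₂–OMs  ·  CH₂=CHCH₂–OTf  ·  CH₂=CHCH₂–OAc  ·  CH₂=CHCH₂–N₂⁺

CH₂=CHCH₂–N₂⁺

Identical carbon frameworks mean the comparison reduces to leaving-group quality.
The more stable X⁻ (or X) is on its own — i.e. the weaker a base it is — the better a leaving group it makes.
CH₂=CHCH₂–N₂⁺ loses N₂: no meaningful conjugate acid; N₂ departs as an exceptionally stable neutral molecule
CH₂=CHCH₂–OTf loses OTf⁻: pKₐ(CF₃SO₃H (triflic acid)) ≈ -14
CH₂=CHCH₂–OMs loses OMs⁻: pKₐ(CH₃SO₃H (MsOH)) ≈ -1.9
CH₂=CHCH₂–OAc loses AcO⁻: pKₐ(CH₃COOH) ≈ 4.8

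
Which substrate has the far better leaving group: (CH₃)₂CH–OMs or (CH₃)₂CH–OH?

(CH₃)₂CH–OMs

From (CH₃)₂CH–OH the departing group would be OH⁻ (pKₐ(H₂O) ≈ 15.7). Strong base; essentially never leaves without prior activation.
From (CH₃)₂CH–OMs the leaving group is OMs⁻ (pKₐ(CH₃SO₃H (MsOH)) ≈ -1.9). Resonance-delocalised alkanesulfonate.
(In practice (CH₃)₂CH–OMs is made from (CH₃)₂CH–OH by treatment with MsCl / Et₃N, converting the hydroxyl into a mesylate.)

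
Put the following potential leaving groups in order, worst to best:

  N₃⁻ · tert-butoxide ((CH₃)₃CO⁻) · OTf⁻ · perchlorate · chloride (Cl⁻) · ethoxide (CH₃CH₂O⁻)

OTf⁻: pKₐ(CF₃SO₃H (triflic acid)) ≈ -14 — charge spread over three oxygens and a CF₃ group; the premier leaving group in synthesis
perchlorate: pKₐ(HClO₄) ≈ -10 — extremely weak base; rarely used for safety reasons
chloride (Cl⁻): pKₐ(HCl) ≈ -7 — moderately weak base
N₃⁻: pKₐ(HN₃) ≈ 4.7
ethoxide (CH₃CH₂O⁻): pKₐ(CH₃CH₂OH) ≈ 16 — strong base; alkoxides do not leave unassisted
tert-butoxide ((CH₃)₃CO⁻): pKₐ(t-BuOH) ≈ 18 — bulky, strongly basic alkoxide
The question asks for worst first, so the sequence is read in increasing leaving-group ability.

tert-butoxide ((CH₃)₃CO⁻) < ethoxide (CH₃CH₂O⁻) < N₃⁻ < chloride (Cl⁻) < perchlorate < OTf⁻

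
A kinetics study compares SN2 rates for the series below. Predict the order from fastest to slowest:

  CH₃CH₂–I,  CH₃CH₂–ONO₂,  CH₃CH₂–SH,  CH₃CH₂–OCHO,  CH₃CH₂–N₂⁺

Identical carbon frameworks mean the comparison reduces to leaving-group quality.
A good leaving group is a weak base: the lower the pKₐ of its conjugate acid, the more readily it departs.
CH₃CH₂–N₂⁺ loses N₂: no meaningful conjugate acid; N₂ departs as an exceptionally stable neutral molecule
CH₃CH₂–I loses I⁻: pKₐ(HI) ≈ -10
CH₃CH₂–ONO₂ loses NO₃⁻: pKₐ(HNO₃) ≈ -1.3
CH₃CH₂–OCHO loses HCOO⁻: pKₐ(HCOOH) ≈ 3.8
CH₃CH₂–SH loses HS⁻: pKₐ(H₂S) ≈ 7

CH₃CH₂–N₂⁺ > CH₃CH₂–I > CH₃CH₂–ONO₂ > CH₃CH₂–OCHO > CH₃CH₂–SH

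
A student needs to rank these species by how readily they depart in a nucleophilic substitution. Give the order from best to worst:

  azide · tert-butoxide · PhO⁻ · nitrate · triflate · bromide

triflate: pKₐ(CF₃SO₃H (triflic acid)) ≈ -14
bromide: pKₐ(HBr) ≈ -9
nitrate: pKₐ(HNO₃) ≈ -1.3
azide: pKₐ(HN₃) ≈ 4.7
PhO⁻: pKₐ(C₆H₅OH (phenol)) ≈ 10
tert-butoxide: pKₐ(t-BuOH) ≈ 18

triflate > bromide > nitrate > azide > PhO⁻ > tert-butoxide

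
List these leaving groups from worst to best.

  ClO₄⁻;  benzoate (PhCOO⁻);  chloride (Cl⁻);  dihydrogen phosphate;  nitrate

benzoate (PhCOO⁻) < dihydrogen phosphate < nitrate < chloride (Cl⁻) < ClO₄⁻

ClO₄⁻: pKₐ(HClO₄) ≈ -10 — extremely weak base; rarely used for safety reasons
chloride (Cl⁻): pKₐ(HCl) ≈ -7
nitrate: pKₐ(HNO₃) ≈ -1.3 — resonance-delocalised over three oxygens
dihydrogen phosphate: pKₐ(H₃PO₄) ≈ 2.1
benzoate (PhCOO⁻): pKₐ(C₆H₅COOH) ≈ 4.2 — aryl carboxylate
The question asks for worst first, so the sequence is read in increasing leaving-group ability.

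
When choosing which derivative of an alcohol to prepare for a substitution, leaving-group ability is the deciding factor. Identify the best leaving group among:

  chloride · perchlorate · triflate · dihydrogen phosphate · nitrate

triflate: pKₐ(CF₃SO₃H (triflic acid)) ≈ -14
perchlorate: pKₐ(HClO₄) ≈ -10
chloride: pKₐ(HCl) ≈ -7
nitrate: pKₐ(HNO₃) ≈ -1.3
dihydrogen phosphate: pKₐ(H₃PO₄) ≈ 2.1

triflate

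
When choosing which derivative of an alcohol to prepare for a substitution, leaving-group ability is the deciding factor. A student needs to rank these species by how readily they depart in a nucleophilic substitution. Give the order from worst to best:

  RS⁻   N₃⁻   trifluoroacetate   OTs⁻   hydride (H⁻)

Rank by basicity of the departing species: weakest base leaves most easily.
OTs⁻: pKₐ(p-CH₃C₆H₄SO₃H (TsOH)) ≈ -2.8 — resonance-delocalised arenesulfonate
trifluoroacetate: pKₐ(CF₃COOH) ≈ 0.2
N₃⁻: pKₐ(HN₃) ≈ 4.7
RS⁻: pKₐ(RSH (a thiol)) ≈ 10.5
hydride (H⁻): pKₐ(H₂) ≈ 36
Reversing gives the worst-to-best order requested.

hydride (H⁻) < RS⁻ < N₃⁻ < trifluoroacetate < OTs⁻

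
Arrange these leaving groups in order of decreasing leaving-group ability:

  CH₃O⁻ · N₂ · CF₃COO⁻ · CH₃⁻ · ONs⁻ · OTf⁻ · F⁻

Leaving-group ability tracks the stability of the departed species; conjugate-acid pKₐ is the usual yardstick (lower pKₐ → better LG).
N₂: no meaningful conjugate acid; N₂ departs as an exceptionally stable neutral molecule
OTf⁻: pKₐ(CF₃SO₃H (triflic acid)) ≈ -14 — charge spread over three oxygens and a CF₃ group; the premier leaving group in synthesis
ONs⁻: pKₐ(p-O₂NC₆H₄SO₃H) ≈ -3.5 — p-nitro group further stabilises the sulfonate
CF₃COO⁻: pKₐ(CF₃COOH) ≈ 0.2 — strongly electron-withdrawing CF₃ stabilises the carboxylate
F⁻: pKₐ(HF) ≈ 3.2 — small and strongly basic; the poor halide leaving group
CH₃O⁻: pKₐ(CH₃OH) ≈ 15.5 — strong base; alkoxides do not leave unassisted
CH₃⁻: pKₐ(CH₄) ≈ 48

N₂ > OTf⁻ > ONs⁻ > CF₃COO⁻ > F⁻ > CH₃O⁻ > CH₃⁻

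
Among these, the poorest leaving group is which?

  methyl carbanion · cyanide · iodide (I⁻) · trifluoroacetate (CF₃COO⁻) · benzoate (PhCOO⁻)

A good leaving group is a weak base: the lower the pKₐ of its conjugate acid, the more readily it departs.
iodide (I⁻): pKₐ(HI) ≈ -10
trifluoroacetate (CF₃COO⁻): pKₐ(CF₃COOH) ≈ 0.2
benzoate (PhCOO⁻): pKₐ(C₆H₅COOH) ≈ 4.2
cyanide: pKₐ(HCN) ≈ 9.2
methyl carbanion: pKₐ(CH₄) ≈ 48

methyl carbanion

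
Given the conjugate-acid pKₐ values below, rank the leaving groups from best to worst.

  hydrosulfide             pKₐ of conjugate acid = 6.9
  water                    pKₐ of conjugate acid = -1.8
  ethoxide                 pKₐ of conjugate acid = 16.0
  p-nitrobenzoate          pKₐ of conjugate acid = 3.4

water > p-nitrobenzoate > hydrosulfide > ethoxide

Lower conjugate-acid pKₐ ⇒ weaker base ⇒ better leaving group.
Sorting by the given values: water (-1.8), p-nitrobenzoate (3.4), hydrosulfide (6.9), ethoxide (16.0).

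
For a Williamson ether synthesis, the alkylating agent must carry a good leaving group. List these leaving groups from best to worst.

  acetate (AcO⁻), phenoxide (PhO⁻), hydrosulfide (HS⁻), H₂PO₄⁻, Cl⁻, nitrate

Leaving-group ability tracks the stability of the departed species; conjugate-acid pKₐ is the usual yardstick (lower pKₐ → better LG).
Cl⁻: pKₐ(HCl) ≈ -7
nitrate: pKₐ(HNO₃) ≈ -1.3 — resonance-delocalised over three oxygens
H₂PO₄⁻: pKₐ(H₃PO₄) ≈ 2.1 — moderate base; biological leaving group after further activation
acetate (AcO⁻): pKₐ(CH₃COOH) ≈ 4.8
hydrosulfide (HS⁻): pKₐ(H₂S) ≈ 7 — larger and more polarisable than the oxygen analogue
phenoxide (PhO⁻): pKₐ(C₆H₅OH (phenol)) ≈ 10

Cl⁻ > nitrate > H₂PO₄⁻ > acetate (AcO⁻) > hydrosulfide (HS⁻) > phenoxide (PhO⁻)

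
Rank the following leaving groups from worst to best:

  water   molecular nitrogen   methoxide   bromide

molecular nitrogen: no meaningful conjugate acid; N₂ departs as an exceptionally stable neutral molecule
bromide: pKₐ(HBr) ≈ -9 — weak base; good leaving group
water: pKₐ(H₃O⁺) ≈ -1.7 — neutral; leaves from a protonated alcohol (R–OH₂⁺)
methoxide: pKₐ(CH₃OH) ≈ 15.5 — strong base; alkoxides do not leave unassisted
The question asks for worst first, so the sequence is read in increasing leaving-group ability.

methoxide < water < bromide < molecular nitrogen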